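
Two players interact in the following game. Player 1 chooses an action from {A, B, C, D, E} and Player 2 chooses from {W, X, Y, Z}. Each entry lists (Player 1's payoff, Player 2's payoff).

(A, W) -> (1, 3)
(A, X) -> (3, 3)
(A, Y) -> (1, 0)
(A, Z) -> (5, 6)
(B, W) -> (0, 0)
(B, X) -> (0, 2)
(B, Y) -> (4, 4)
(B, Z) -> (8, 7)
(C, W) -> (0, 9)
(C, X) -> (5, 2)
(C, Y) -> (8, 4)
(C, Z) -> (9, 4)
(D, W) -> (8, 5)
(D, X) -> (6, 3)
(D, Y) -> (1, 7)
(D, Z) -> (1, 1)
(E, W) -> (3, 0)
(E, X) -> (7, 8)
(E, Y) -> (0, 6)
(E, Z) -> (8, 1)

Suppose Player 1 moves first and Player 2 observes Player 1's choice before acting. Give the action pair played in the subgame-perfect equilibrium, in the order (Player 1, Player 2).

(B, Z)

Work backward from Player 2's decision.
- A: BR = Z, leader payoff 5.
- B: BR = Z, leader payoff 8.
- C: BR = W, leader payoff 0.
- D: BR = Y, leader payoff 1.
- E: BR = X, leader payoff 7.
Player 1's induced payoffs are 5, 8, 0, 1, 7, so Player 1 commits to B. Subgame-perfect outcome: (B, Z) with payoffs (8, 7).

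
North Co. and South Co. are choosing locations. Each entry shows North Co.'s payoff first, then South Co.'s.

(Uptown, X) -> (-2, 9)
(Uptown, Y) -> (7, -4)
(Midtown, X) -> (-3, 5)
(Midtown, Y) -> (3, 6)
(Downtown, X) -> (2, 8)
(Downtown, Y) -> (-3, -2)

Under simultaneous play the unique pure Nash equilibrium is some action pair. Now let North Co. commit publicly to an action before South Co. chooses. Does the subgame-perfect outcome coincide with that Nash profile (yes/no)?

no

Solve by backward induction (North Co. leads).
- Uptown: South Co. compares 9, -4 and picks X; North Co. would get -2.
- Midtown: South Co. compares 5, 6 and picks Y; North Co. would get 3.
- Downtown: South Co. compares 8, -2 and picks X; North Co. would get 2.
North Co.'s induced payoffs are -2, 3, 2, so North Co. commits to Midtown. Subgame-perfect outcome: (Midtown, Y) with payoffs (3, 6).
Now find the simultaneous Nash equilibrium.
North Co.'s best replies: X→Downtown; Y→Uptown.
South Co.'s best replies: Uptown→X; Midtown→Y; Downtown→X.
Only (Downtown, X) has each player best-responding; Nash payoffs (2, 8).
Sequential outcome (Midtown, Y) differs from the Nash profile (Downtown, X).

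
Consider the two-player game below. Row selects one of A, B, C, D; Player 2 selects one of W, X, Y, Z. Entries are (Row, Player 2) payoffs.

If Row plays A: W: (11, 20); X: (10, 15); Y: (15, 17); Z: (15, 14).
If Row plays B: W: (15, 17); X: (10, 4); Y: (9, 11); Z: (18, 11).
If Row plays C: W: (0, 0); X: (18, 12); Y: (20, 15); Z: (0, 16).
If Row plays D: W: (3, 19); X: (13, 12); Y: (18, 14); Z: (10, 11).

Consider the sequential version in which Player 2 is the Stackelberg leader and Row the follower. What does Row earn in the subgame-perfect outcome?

Row best-responds to each possible Player 2 move:
- W: BR = B, leader payoff 17.
- X: BR = C, leader payoff 12.
- Y: BR = C, leader payoff 15.
- Z: BR = B, leader payoff 11.
Maximizing over 17, 12, 15, 11, Player 2 chooses W. Subgame-perfect outcome: (B, W) with payoffs (15, 17).

15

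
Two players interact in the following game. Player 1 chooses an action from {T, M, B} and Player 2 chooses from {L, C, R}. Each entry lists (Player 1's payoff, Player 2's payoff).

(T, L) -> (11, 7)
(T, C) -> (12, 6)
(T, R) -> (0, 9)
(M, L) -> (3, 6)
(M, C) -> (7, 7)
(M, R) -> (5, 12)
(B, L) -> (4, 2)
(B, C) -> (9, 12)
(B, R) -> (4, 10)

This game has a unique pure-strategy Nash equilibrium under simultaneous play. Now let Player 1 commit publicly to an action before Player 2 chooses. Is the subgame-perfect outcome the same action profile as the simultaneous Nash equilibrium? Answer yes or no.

no

Solve by backward induction (Player 1 leads).
- T → Player 2 plays R (best of 7, 6, 9); Player 1 gets 0.
- M → Player 2 plays R (best of 6, 7, 12); Player 1 gets 5.
- B → Player 2 plays C (best of 2, 12, 10); Player 1 gets 9.
Among 0, 5, 9, the best is 9 at B. Subgame-perfect outcome: (B, C) with payoffs (9, 12).
For the simultaneous game, intersect best replies.
Player 1's best replies: L→T; C→T; R→M.
Player 2's best replies: T→R; M→R; B→C.
Only (M, R) has each player best-responding; Nash payoffs (5, 12).
Sequential outcome (B, C) differs from the Nash profile (M, R).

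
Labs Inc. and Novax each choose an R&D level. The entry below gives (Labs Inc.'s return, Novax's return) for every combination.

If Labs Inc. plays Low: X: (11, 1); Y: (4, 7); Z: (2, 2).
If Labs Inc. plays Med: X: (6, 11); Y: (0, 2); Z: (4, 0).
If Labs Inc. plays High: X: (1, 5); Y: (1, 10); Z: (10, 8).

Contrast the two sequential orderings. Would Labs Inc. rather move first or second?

If Labs Inc. leads: Novax's best replies are Low→Y, Med→X, High→Y; Labs Inc.'s induced payoffs 4, 6, 1; outcome (Med, X), payoffs (6, 11).
If Novax leads: Labs Inc.'s best replies are X→Low, Y→Low, Z→High; Novax's induced payoffs 1, 7, 8; outcome (High, Z), payoffs (10, 8).
Labs Inc. gets 6 moving first and 10 moving second, so Labs Inc. prefers to move second.

second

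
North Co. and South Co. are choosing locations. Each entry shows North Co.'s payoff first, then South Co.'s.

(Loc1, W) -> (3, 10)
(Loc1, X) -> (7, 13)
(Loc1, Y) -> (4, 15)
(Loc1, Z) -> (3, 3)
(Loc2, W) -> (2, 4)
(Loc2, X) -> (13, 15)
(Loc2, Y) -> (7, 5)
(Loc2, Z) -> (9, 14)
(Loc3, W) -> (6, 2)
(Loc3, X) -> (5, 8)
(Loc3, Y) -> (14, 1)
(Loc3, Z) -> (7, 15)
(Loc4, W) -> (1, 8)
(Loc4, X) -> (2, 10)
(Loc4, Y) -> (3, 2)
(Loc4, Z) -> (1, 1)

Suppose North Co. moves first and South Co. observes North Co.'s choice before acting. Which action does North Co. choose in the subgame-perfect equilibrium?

Backward induction with North Co. moving first.
- Loc1: South Co. compares 10, 13, 15, 3 and picks Y; North Co. would get 4.
- Loc2: South Co. compares 4, 15, 5, 14 and picks X; North Co. would get 13.
- Loc3: South Co. compares 2, 8, 1, 15 and picks Z; North Co. would get 7.
- Loc4: South Co. compares 8, 10, 2, 1 and picks X; North Co. would get 2.
Among 4, 13, 7, 2, the best is 13 at Loc2. Subgame-perfect outcome: (Loc2, X) with payoffs (13, 15).

Loc2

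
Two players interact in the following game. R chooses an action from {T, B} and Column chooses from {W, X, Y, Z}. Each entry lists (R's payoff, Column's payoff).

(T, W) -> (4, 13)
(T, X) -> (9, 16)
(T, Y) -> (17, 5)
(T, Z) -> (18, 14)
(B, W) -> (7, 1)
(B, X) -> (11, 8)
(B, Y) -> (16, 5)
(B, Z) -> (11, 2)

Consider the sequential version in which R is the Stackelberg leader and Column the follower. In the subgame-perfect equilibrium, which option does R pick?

Solve by backward induction (R leads).
- T: Column compares 13, 16, 5, 14 and picks X; R would get 9.
- B: Column compares 1, 8, 5, 2 and picks X; R would get 11.
R's induced payoffs are 9, 11, so R commits to B. Subgame-perfect outcome: (B, X) with payoffs (11, 8).

B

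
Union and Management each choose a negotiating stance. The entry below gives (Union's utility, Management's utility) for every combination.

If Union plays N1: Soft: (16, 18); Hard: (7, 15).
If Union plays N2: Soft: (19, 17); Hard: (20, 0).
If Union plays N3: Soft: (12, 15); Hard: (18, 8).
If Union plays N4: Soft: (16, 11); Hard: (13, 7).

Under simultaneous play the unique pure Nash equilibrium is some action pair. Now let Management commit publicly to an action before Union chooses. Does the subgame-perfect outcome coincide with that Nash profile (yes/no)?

yes

Work backward from Union's decision.
- Soft: BR = N2, leader payoff 17.
- Hard: BR = N2, leader payoff 0.
Management's induced payoffs are 17, 0, so Management commits to Soft. Subgame-perfect outcome: (N2, Soft) with payoffs (19, 17).
Under simultaneous play:
Union's best replies: Soft→N2; Hard→N2.
Management's best replies: N1→Soft; N2→Soft; N3→Soft; N4→Soft.
The unique mutual best reply is (N2, Soft), giving (19, 17).
Sequential outcome (N2, Soft) coincides with the Nash profile (N2, Soft).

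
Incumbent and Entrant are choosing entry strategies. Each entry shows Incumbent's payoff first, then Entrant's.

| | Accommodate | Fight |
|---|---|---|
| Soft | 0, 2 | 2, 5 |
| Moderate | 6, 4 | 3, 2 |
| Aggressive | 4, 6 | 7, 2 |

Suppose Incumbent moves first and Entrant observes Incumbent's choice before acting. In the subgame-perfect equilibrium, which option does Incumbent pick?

Entrant best-responds to each possible Incumbent move:
- Soft: BR = Fight, leader payoff 2.
- Moderate: BR = Accommodate, leader payoff 6.
- Aggressive: BR = Accommodate, leader payoff 4.
Maximizing over 2, 6, 4, Incumbent chooses Moderate. Subgame-perfect outcome: (Moderate, Accommodate) with payoffs (6, 4).

Moderate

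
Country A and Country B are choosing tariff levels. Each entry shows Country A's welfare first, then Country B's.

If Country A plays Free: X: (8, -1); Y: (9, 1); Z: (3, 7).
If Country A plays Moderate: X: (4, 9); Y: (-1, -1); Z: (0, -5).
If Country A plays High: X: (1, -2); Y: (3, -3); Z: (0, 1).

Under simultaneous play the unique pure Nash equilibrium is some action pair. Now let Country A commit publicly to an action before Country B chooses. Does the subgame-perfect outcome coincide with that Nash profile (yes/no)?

no

Country B best-responds to each possible Country A move:
- Free: BR = Z, leader payoff 3.
- Moderate: BR = X, leader payoff 4.
- High: BR = Z, leader payoff 0.
Among 3, 4, 0, the best is 4 at Moderate. Subgame-perfect outcome: (Moderate, X) with payoffs (4, 9).
Now find the simultaneous Nash equilibrium.
Country A's best replies: X→Free; Y→Free; Z→Free.
Country B's best replies: Free→Z; Moderate→X; High→Z.
The unique mutual best reply is (Free, Z), giving (3, 7).
Sequential outcome (Moderate, X) differs from the Nash profile (Free, Z).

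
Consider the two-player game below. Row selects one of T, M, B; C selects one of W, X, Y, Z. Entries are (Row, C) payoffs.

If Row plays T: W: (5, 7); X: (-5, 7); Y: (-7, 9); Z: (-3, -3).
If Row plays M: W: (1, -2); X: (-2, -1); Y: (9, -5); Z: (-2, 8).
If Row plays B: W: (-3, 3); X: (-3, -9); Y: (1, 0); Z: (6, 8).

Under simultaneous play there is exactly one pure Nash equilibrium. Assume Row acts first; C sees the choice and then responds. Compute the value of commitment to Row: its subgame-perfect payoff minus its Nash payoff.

0

Backward induction with Row moving first.
- T: C compares 7, 7, 9, -3 and picks Y; Row would get -7.
- M: C compares -2, -1, -5, 8 and picks Z; Row would get -2.
- B: C compares 3, -9, 0, 8 and picks Z; Row would get 6.
Maximizing over -7, -2, 6, Row chooses B. Subgame-perfect outcome: (B, Z) with payoffs (6, 8).
For the simultaneous game, intersect best replies.
Row's best replies: W→T; X→M; Y→M; Z→B.
C's best replies: T→Y; M→Z; B→Z.
Only (B, Z) has each player best-responding; Nash payoffs (6, 8).
Row's commitment gain: 6 − 6 = 0.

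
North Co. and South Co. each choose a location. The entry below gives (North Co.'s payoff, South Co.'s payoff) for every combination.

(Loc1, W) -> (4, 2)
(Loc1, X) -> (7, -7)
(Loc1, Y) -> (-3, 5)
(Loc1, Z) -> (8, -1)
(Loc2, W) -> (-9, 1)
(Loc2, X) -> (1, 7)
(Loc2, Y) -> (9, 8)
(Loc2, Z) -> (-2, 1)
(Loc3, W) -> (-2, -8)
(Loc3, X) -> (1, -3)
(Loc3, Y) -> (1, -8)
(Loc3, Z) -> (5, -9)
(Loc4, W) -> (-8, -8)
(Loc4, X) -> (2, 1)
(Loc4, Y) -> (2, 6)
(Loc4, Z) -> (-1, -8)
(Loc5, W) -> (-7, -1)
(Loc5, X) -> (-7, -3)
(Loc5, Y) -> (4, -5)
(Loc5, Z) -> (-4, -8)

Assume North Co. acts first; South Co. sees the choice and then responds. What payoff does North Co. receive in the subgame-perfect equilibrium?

9

Solve by backward induction (North Co. leads).
- Loc1 → South Co. plays Y (best of 2, -7, 5, -1); North Co. gets -3.
- Loc2 → South Co. plays Y (best of 1, 7, 8, 1); North Co. gets 9.
- Loc3 → South Co. plays X (best of -8, -3, -8, -9); North Co. gets 1.
- Loc4 → South Co. plays Y (best of -8, 1, 6, -8); North Co. gets 2.
- Loc5 → South Co. plays W (best of -1, -3, -5, -8); North Co. gets -7.
North Co.'s induced payoffs are -3, 9, 1, 2, -7, so North Co. commits to Loc2. Subgame-perfect outcome: (Loc2, Y) with payoffs (9, 8).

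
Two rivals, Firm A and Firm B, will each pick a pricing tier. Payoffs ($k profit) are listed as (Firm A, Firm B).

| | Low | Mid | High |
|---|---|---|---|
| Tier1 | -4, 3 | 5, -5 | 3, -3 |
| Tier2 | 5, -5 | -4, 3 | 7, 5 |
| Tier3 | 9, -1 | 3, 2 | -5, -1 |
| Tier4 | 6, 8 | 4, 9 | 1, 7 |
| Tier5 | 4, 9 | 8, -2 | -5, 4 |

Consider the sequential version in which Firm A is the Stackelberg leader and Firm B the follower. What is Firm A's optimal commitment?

Tier2

Firm B best-responds to each possible Firm A move:
- Tier1: BR = Low, leader payoff -4.
- Tier2: BR = High, leader payoff 7.
- Tier3: BR = Mid, leader payoff 3.
- Tier4: BR = Mid, leader payoff 4.
- Tier5: BR = Low, leader payoff 4.
Maximizing over -4, 7, 3, 4, 4, Firm A chooses Tier2. Subgame-perfect outcome: (Tier2, High) with payoffs (7, 5).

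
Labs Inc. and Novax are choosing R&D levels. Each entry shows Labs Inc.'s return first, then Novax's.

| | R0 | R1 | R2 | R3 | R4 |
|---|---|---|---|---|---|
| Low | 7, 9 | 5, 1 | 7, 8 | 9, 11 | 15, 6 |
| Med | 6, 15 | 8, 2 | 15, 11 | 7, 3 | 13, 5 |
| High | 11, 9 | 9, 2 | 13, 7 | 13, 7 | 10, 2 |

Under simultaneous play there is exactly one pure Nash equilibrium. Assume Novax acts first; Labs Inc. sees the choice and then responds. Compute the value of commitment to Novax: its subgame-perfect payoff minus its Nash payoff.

Solve by backward induction (Novax leads).
- R0: Labs Inc. compares 7, 6, 11 and picks High; Novax would get 9.
- R1: Labs Inc. compares 5, 8, 9 and picks High; Novax would get 2.
- R2: Labs Inc. compares 7, 15, 13 and picks Med; Novax would get 11.
- R3: Labs Inc. compares 9, 7, 13 and picks High; Novax would get 7.
- R4: Labs Inc. compares 15, 13, 10 and picks Low; Novax would get 6.
Maximizing over 9, 2, 11, 7, 6, Novax chooses R2. Subgame-perfect outcome: (Med, R2) with payoffs (15, 11).
Under simultaneous play:
Labs Inc.'s best replies: R0→High; R1→High; R2→Med; R3→High; R4→Low.
Novax's best replies: Low→R3; Med→R0; High→R0.
The unique mutual best reply is (High, R0), giving (11, 9).
Novax's commitment gain: 11 − 9 = 2.

2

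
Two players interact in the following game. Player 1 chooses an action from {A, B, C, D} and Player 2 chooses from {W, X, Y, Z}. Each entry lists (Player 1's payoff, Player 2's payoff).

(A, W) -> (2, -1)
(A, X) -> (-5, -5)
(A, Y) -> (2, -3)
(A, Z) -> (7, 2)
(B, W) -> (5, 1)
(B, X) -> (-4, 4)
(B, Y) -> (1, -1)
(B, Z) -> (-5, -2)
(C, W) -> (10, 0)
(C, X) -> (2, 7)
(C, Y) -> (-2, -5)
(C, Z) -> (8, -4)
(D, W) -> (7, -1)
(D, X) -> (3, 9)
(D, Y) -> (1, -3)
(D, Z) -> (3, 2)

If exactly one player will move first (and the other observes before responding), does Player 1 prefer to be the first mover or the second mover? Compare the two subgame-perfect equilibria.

first

If Player 1 leads: Player 2's best replies are A→Z, B→X, C→X, D→X; Player 1's induced payoffs 7, -4, 2, 3; outcome (A, Z), payoffs (7, 2).
If Player 2 leads: Player 1's best replies are W→C, X→D, Y→A, Z→C; Player 2's induced payoffs 0, 9, -3, -4; outcome (D, X), payoffs (3, 9).
Player 1 gets 7 moving first and 3 moving second, so Player 1 prefers to move first.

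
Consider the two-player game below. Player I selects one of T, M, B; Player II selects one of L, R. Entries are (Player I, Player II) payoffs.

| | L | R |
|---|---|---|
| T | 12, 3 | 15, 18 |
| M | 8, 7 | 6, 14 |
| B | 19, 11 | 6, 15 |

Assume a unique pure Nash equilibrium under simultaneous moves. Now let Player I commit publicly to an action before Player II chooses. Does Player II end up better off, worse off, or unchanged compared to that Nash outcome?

Solve by backward induction (Player I leads).
- T: BR = R, leader payoff 15.
- M: BR = R, leader payoff 6.
- B: BR = R, leader payoff 6.
Player I's induced payoffs are 15, 6, 6, so Player I commits to T. Subgame-perfect outcome: (T, R) with payoffs (15, 18).
Now find the simultaneous Nash equilibrium.
Player I's best replies: L→B; R→T.
Player II's best replies: T→R; M→R; B→R.
The unique mutual best reply is (T, R), giving (15, 18).
Player II earns 18 sequentially versus 18 at the Nash outcome: unchanged.

unchanged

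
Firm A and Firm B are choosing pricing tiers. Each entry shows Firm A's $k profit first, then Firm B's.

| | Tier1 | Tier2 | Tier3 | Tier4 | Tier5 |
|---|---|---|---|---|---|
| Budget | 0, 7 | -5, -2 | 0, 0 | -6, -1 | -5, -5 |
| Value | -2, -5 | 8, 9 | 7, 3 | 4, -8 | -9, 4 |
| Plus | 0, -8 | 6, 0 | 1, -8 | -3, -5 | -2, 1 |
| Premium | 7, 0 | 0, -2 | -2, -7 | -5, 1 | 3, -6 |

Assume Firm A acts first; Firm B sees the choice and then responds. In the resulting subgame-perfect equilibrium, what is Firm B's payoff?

Solve by backward induction (Firm A leads).
- Budget → Firm B plays Tier1 (best of 7, -2, 0, -1, -5); Firm A gets 0.
- Value → Firm B plays Tier2 (best of -5, 9, 3, -8, 4); Firm A gets 8.
- Plus → Firm B plays Tier5 (best of -8, 0, -8, -5, 1); Firm A gets -2.
- Premium → Firm B plays Tier4 (best of 0, -2, -7, 1, -6); Firm A gets -5.
Firm A's induced payoffs are 0, 8, -2, -5, so Firm A commits to Value. Subgame-perfect outcome: (Value, Tier2) with payoffs (8, 9).

9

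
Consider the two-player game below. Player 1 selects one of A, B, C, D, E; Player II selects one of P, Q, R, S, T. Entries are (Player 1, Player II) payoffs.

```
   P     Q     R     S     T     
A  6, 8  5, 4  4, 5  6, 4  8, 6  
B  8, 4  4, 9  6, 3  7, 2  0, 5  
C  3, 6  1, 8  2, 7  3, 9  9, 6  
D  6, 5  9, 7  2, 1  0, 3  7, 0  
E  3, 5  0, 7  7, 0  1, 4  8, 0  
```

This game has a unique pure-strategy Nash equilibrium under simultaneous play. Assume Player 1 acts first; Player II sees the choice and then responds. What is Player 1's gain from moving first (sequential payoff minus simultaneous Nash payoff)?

Backward induction with Player 1 moving first.
- A → Player II plays P (best of 8, 4, 5, 4, 6); Player 1 gets 6.
- B → Player II plays Q (best of 4, 9, 3, 2, 5); Player 1 gets 4.
- C → Player II plays S (best of 6, 8, 7, 9, 6); Player 1 gets 3.
- D → Player II plays Q (best of 5, 7, 1, 3, 0); Player 1 gets 9.
- E → Player II plays Q (best of 5, 7, 0, 4, 0); Player 1 gets 0.
Among 6, 4, 3, 9, 0, the best is 9 at D. Subgame-perfect outcome: (D, Q) with payoffs (9, 7).
For the simultaneous game, intersect best replies.
Player 1's best replies: P→B; Q→D; R→E; S→B; T→C.
Player II's best replies: A→P; B→Q; C→S; D→Q; E→Q.
Only (D, Q) has each player best-responding; Nash payoffs (9, 7).
Player 1's commitment gain: 9 − 9 = 0.

0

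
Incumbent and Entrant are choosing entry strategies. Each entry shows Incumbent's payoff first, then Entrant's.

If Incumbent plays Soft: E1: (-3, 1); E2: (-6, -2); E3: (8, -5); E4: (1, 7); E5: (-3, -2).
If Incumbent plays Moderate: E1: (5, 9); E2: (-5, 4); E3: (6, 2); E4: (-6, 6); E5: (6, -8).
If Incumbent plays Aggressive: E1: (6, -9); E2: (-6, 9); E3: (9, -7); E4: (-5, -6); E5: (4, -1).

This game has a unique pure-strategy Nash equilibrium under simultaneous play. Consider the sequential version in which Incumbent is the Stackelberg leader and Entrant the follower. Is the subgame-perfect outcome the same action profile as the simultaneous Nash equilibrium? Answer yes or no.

Work backward from Entrant's decision.
- Soft: BR = E4, leader payoff 1.
- Moderate: BR = E1, leader payoff 5.
- Aggressive: BR = E2, leader payoff -6.
Maximizing over 1, 5, -6, Incumbent chooses Moderate. Subgame-perfect outcome: (Moderate, E1) with payoffs (5, 9).
For the simultaneous game, intersect best replies.
Incumbent's best replies: E1→Aggressive; E2→Moderate; E3→Aggressive; E4→Soft; E5→Moderate.
Entrant's best replies: Soft→E4; Moderate→E1; Aggressive→E2.
Only (Soft, E4) has each player best-responding; Nash payoffs (1, 7).
Sequential outcome (Moderate, E1) differs from the Nash profile (Soft, E4).

no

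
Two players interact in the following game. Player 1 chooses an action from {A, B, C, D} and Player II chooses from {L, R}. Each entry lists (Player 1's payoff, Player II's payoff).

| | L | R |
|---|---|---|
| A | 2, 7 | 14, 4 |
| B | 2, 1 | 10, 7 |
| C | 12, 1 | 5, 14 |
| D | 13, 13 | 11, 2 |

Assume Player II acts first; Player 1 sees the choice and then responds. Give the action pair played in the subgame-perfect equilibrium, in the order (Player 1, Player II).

Player 1 best-responds to each possible Player II move:
- L → Player 1 plays D (best of 2, 2, 12, 13); Player II gets 13.
- R → Player 1 plays A (best of 14, 10, 5, 11); Player II gets 4.
Among 13, 4, the best is 13 at L. Subgame-perfect outcome: (D, L) with payoffs (13, 13).

(D, L)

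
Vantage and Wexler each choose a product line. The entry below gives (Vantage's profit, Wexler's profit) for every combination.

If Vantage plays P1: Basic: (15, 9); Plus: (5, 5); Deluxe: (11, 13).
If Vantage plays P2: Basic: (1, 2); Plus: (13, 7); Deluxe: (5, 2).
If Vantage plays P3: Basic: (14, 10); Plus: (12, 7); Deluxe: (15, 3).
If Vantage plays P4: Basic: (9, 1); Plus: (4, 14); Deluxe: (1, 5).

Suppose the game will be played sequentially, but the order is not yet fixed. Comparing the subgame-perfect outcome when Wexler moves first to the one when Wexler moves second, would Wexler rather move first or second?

If Vantage leads: Wexler's best replies are P1→Deluxe, P2→Plus, P3→Basic, P4→Plus; Vantage's induced payoffs 11, 13, 14, 4; outcome (P3, Basic), payoffs (14, 10).
If Wexler leads: Vantage's best replies are Basic→P1, Plus→P2, Deluxe→P3; Wexler's induced payoffs 9, 7, 3; outcome (P1, Basic), payoffs (15, 9).
Wexler gets 9 moving first and 10 moving second, so Wexler prefers to move second.

second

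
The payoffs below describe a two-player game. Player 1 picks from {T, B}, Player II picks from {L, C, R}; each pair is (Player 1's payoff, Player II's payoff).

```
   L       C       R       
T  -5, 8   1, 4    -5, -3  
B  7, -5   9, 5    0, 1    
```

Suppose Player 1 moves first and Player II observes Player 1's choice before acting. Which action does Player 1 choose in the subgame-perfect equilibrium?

B

Player II best-responds to each possible Player 1 move:
- T: BR = L, leader payoff -5.
- B: BR = C, leader payoff 9.
Among -5, 9, the best is 9 at B. Subgame-perfect outcome: (B, C) with payoffs (9, 5).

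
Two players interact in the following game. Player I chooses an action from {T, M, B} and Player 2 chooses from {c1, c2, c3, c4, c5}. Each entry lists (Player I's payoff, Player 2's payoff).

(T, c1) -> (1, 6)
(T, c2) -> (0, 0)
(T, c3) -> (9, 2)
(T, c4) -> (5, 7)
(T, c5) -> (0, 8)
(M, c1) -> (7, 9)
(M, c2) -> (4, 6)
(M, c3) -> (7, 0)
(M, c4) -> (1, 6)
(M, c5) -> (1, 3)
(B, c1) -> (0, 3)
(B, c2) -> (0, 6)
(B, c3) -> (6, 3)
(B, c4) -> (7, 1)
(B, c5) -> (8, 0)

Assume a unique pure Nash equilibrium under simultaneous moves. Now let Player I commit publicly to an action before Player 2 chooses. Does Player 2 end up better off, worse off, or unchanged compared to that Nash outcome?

Work backward from Player 2's decision.
- T: Player 2 compares 6, 0, 2, 7, 8 and picks c5; Player I would get 0.
- M: Player 2 compares 9, 6, 0, 6, 3 and picks c1; Player I would get 7.
- B: Player 2 compares 3, 6, 3, 1, 0 and picks c2; Player I would get 0.
Player I's induced payoffs are 0, 7, 0, so Player I commits to M. Subgame-perfect outcome: (M, c1) with payoffs (7, 9).
Now find the simultaneous Nash equilibrium.
Player I's best replies: c1→M; c2→M; c3→T; c4→B; c5→B.
Player 2's best replies: T→c5; M→c1; B→c2.
Only (M, c1) has each player best-responding; Nash payoffs (7, 9).
Player 2 earns 9 sequentially versus 9 at the Nash outcome: unchanged.

unchanged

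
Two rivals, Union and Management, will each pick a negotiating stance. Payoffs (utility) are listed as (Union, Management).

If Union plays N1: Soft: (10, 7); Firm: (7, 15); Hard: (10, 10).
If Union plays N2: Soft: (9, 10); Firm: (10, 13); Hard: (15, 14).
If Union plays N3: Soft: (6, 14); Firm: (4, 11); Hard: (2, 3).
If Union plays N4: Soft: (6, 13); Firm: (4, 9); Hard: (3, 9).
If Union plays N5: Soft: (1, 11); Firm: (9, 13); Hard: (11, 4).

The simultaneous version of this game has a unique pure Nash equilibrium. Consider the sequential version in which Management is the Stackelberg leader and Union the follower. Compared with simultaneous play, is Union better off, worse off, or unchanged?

unchanged

Work backward from Union's decision.
- Soft: Union compares 10, 9, 6, 6, 1 and picks N1; Management would get 7.
- Firm: Union compares 7, 10, 4, 4, 9 and picks N2; Management would get 13.
- Hard: Union compares 10, 15, 2, 3, 11 and picks N2; Management would get 14.
Among 7, 13, 14, the best is 14 at Hard. Subgame-perfect outcome: (N2, Hard) with payoffs (15, 14).
Now find the simultaneous Nash equilibrium.
Union's best replies: Soft→N1; Firm→N2; Hard→N2.
Management's best replies: N1→Firm; N2→Hard; N3→Soft; N4→Soft; N5→Firm.
The unique mutual best reply is (N2, Hard), giving (15, 14).
Union earns 15 sequentially versus 15 at the Nash outcome: unchanged.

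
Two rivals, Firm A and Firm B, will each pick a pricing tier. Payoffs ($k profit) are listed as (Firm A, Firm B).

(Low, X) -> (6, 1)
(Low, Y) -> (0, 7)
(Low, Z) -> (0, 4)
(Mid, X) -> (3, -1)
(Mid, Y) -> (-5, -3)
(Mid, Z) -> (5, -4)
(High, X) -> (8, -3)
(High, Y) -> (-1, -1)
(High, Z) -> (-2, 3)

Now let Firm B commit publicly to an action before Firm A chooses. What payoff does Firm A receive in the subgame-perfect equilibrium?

0

Work backward from Firm A's decision.
- X: BR = High, leader payoff -3.
- Y: BR = Low, leader payoff 7.
- Z: BR = Mid, leader payoff -4.
Firm B's induced payoffs are -3, 7, -4, so Firm B commits to Y. Subgame-perfect outcome: (Low, Y) with payoffs (0, 7).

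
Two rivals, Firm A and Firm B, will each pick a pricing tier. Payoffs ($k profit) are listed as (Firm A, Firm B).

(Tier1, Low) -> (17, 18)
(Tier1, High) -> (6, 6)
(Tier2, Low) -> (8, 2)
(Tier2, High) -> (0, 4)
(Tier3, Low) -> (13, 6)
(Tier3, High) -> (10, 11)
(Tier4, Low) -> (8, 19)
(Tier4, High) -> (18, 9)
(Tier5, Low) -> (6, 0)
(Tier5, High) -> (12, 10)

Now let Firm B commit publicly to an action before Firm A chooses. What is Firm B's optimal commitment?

Firm A best-responds to each possible Firm B move:
- Low: Firm A compares 17, 8, 13, 8, 6 and picks Tier1; Firm B would get 18.
- High: Firm A compares 6, 0, 10, 18, 12 and picks Tier4; Firm B would get 9.
Maximizing over 18, 9, Firm B chooses Low. Subgame-perfect outcome: (Tier1, Low) with payoffs (17, 18).

Low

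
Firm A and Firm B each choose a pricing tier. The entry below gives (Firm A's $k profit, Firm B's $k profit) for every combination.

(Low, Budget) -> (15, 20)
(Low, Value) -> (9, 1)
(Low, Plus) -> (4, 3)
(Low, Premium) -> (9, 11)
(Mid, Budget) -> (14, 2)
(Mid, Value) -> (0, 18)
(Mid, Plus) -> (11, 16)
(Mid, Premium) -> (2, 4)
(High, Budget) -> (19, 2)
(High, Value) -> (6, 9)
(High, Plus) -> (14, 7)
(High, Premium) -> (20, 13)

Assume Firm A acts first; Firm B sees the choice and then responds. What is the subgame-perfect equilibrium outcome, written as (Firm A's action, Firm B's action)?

(High, Premium)

Backward induction with Firm A moving first.
- Low → Firm B plays Budget (best of 20, 1, 3, 11); Firm A gets 15.
- Mid → Firm B plays Value (best of 2, 18, 16, 4); Firm A gets 0.
- High → Firm B plays Premium (best of 2, 9, 7, 13); Firm A gets 20.
Among 15, 0, 20, the best is 20 at High. Subgame-perfect outcome: (High, Premium) with payoffs (20, 13).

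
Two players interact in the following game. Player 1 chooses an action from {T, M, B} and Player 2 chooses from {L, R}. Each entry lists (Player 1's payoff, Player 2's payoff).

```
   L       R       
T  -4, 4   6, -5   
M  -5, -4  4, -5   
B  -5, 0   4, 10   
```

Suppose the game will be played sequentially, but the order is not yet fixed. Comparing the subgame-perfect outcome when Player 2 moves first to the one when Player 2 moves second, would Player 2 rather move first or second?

second

If Player 1 leads: Player 2's best replies are T→L, M→L, B→R; Player 1's induced payoffs -4, -5, 4; outcome (B, R), payoffs (4, 10).
If Player 2 leads: Player 1's best replies are L→T, R→T; Player 2's induced payoffs 4, -5; outcome (T, L), payoffs (-4, 4).
Player 2 gets 4 moving first and 10 moving second, so Player 2 prefers to move second.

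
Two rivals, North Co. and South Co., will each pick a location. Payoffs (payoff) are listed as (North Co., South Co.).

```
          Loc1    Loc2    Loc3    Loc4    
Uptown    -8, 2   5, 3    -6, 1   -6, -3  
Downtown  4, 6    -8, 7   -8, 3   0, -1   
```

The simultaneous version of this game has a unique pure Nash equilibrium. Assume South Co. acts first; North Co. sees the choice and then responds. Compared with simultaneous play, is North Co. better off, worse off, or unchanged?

worse off

Solve by backward induction (South Co. leads).
- Loc1: North Co. compares -8, 4 and picks Downtown; South Co. would get 6.
- Loc2: North Co. compares 5, -8 and picks Uptown; South Co. would get 3.
- Loc3: North Co. compares -6, -8 and picks Uptown; South Co. would get 1.
- Loc4: North Co. compares -6, 0 and picks Downtown; South Co. would get -1.
South Co.'s induced payoffs are 6, 3, 1, -1, so South Co. commits to Loc1. Subgame-perfect outcome: (Downtown, Loc1) with payoffs (4, 6).
Under simultaneous play:
North Co.'s best replies: Loc1→Downtown; Loc2→Uptown; Loc3→Uptown; Loc4→Downtown.
South Co.'s best replies: Uptown→Loc2; Downtown→Loc2.
Only (Uptown, Loc2) has each player best-responding; Nash payoffs (5, 3).
North Co. earns 4 sequentially versus 5 at the Nash outcome: worse off.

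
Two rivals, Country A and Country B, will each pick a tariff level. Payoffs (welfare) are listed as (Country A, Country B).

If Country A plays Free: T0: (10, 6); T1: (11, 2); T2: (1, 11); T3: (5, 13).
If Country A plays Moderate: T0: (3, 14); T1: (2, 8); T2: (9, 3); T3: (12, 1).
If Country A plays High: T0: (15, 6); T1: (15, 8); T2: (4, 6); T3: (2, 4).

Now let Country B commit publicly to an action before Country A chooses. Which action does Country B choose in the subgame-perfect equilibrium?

Solve by backward induction (Country B leads).
- T0 → Country A plays High (best of 10, 3, 15); Country B gets 6.
- T1 → Country A plays High (best of 11, 2, 15); Country B gets 8.
- T2 → Country A plays Moderate (best of 1, 9, 4); Country B gets 3.
- T3 → Country A plays Moderate (best of 5, 12, 2); Country B gets 1.
Country B's induced payoffs are 6, 8, 3, 1, so Country B commits to T1. Subgame-perfect outcome: (High, T1) with payoffs (15, 8).

T1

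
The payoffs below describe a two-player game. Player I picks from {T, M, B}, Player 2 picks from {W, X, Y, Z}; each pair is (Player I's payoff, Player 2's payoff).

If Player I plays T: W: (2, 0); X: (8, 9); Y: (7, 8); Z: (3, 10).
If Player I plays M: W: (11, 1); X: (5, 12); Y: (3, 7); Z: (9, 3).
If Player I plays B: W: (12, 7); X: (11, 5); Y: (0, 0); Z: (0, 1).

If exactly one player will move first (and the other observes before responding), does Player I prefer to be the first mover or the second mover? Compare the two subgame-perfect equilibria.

first

If Player I leads: Player 2's best replies are T→Z, M→X, B→W; Player I's induced payoffs 3, 5, 12; outcome (B, W), payoffs (12, 7).
If Player 2 leads: Player I's best replies are W→B, X→B, Y→T, Z→M; Player 2's induced payoffs 7, 5, 8, 3; outcome (T, Y), payoffs (7, 8).
Player I gets 12 moving first and 7 moving second, so Player I prefers to move first.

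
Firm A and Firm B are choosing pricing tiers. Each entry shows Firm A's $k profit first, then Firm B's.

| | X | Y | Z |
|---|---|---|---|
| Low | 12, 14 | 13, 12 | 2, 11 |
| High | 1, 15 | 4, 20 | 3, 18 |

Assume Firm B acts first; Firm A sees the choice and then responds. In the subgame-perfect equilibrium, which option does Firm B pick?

Z

Backward induction with Firm B moving first.
- X: BR = Low, leader payoff 14.
- Y: BR = Low, leader payoff 12.
- Z: BR = High, leader payoff 18.
Maximizing over 14, 12, 18, Firm B chooses Z. Subgame-perfect outcome: (High, Z) with payoffs (3, 18).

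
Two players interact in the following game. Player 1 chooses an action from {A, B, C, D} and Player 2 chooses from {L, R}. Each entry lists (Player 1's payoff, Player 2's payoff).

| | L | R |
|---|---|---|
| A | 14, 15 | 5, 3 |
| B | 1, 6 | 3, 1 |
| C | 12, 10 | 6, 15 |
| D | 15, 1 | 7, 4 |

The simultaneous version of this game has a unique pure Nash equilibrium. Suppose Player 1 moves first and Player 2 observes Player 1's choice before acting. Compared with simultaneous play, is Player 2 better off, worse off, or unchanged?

better off

Player 2 best-responds to each possible Player 1 move:
- A → Player 2 plays L (best of 15, 3); Player 1 gets 14.
- B → Player 2 plays L (best of 6, 1); Player 1 gets 1.
- C → Player 2 plays R (best of 10, 15); Player 1 gets 6.
- D → Player 2 plays R (best of 1, 4); Player 1 gets 7.
Among 14, 1, 6, 7, the best is 14 at A. Subgame-perfect outcome: (A, L) with payoffs (14, 15).
Now find the simultaneous Nash equilibrium.
Player 1's best replies: L→D; R→D.
Player 2's best replies: A→L; B→L; C→R; D→R.
The unique mutual best reply is (D, R), giving (7, 4).
Player 2 earns 15 sequentially versus 4 at the Nash outcome: better off.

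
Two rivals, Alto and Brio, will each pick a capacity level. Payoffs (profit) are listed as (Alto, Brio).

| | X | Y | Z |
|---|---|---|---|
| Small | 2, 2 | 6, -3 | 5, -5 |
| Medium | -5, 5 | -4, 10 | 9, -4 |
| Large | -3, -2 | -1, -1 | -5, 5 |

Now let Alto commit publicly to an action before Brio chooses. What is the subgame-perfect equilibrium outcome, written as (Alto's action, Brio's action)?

Backward induction with Alto moving first.
- Small → Brio plays X (best of 2, -3, -5); Alto gets 2.
- Medium → Brio plays Y (best of 5, 10, -4); Alto gets -4.
- Large → Brio plays Z (best of -2, -1, 5); Alto gets -5.
Alto's induced payoffs are 2, -4, -5, so Alto commits to Small. Subgame-perfect outcome: (Small, X) with payoffs (2, 2).

(Small, X)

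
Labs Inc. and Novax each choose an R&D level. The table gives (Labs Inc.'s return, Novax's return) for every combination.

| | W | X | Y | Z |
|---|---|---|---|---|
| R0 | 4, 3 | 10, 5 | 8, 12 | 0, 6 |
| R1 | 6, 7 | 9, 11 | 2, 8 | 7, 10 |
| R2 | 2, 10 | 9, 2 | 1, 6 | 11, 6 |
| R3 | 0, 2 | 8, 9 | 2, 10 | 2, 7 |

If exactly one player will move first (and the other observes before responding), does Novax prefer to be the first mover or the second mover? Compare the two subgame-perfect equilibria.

first

If Labs Inc. leads: Novax's best replies are R0→Y, R1→X, R2→W, R3→Y; Labs Inc.'s induced payoffs 8, 9, 2, 2; outcome (R1, X), payoffs (9, 11).
If Novax leads: Labs Inc.'s best replies are W→R1, X→R0, Y→R0, Z→R2; Novax's induced payoffs 7, 5, 12, 6; outcome (R0, Y), payoffs (8, 12).
Novax gets 12 moving first and 11 moving second, so Novax prefers to move first.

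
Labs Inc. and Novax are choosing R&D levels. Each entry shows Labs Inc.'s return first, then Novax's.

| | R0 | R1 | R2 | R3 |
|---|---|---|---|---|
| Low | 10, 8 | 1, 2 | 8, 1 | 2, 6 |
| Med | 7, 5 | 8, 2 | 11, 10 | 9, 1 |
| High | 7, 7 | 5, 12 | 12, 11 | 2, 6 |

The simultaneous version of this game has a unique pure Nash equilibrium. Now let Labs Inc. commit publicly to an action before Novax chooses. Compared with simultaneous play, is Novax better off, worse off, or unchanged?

Work backward from Novax's decision.
- Low → Novax plays R0 (best of 8, 2, 1, 6); Labs Inc. gets 10.
- Med → Novax plays R2 (best of 5, 2, 10, 1); Labs Inc. gets 11.
- High → Novax plays R1 (best of 7, 12, 11, 6); Labs Inc. gets 5.
Labs Inc.'s induced payoffs are 10, 11, 5, so Labs Inc. commits to Med. Subgame-perfect outcome: (Med, R2) with payoffs (11, 10).
For the simultaneous game, intersect best replies.
Labs Inc.'s best replies: R0→Low; R1→Med; R2→High; R3→Med.
Novax's best replies: Low→R0; Med→R2; High→R1.
Only (Low, R0) has each player best-responding; Nash payoffs (10, 8).
Novax earns 10 sequentially versus 8 at the Nash outcome: better off.

better off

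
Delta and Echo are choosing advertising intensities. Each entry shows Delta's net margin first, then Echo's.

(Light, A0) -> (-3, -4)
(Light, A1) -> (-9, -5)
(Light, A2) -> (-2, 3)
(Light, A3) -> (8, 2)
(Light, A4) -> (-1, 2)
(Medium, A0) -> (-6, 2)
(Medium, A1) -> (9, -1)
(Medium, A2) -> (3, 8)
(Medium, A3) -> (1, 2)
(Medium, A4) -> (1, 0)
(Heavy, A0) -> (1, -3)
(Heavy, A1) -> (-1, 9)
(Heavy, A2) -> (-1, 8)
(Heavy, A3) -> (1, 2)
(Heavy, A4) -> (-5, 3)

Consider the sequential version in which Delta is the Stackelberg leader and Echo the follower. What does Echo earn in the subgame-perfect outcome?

8

Work backward from Echo's decision.
- Light: Echo compares -4, -5, 3, 2, 2 and picks A2; Delta would get -2.
- Medium: Echo compares 2, -1, 8, 2, 0 and picks A2; Delta would get 3.
- Heavy: Echo compares -3, 9, 8, 2, 3 and picks A1; Delta would get -1.
Delta's induced payoffs are -2, 3, -1, so Delta commits to Medium. Subgame-perfect outcome: (Medium, A2) with payoffs (3, 8).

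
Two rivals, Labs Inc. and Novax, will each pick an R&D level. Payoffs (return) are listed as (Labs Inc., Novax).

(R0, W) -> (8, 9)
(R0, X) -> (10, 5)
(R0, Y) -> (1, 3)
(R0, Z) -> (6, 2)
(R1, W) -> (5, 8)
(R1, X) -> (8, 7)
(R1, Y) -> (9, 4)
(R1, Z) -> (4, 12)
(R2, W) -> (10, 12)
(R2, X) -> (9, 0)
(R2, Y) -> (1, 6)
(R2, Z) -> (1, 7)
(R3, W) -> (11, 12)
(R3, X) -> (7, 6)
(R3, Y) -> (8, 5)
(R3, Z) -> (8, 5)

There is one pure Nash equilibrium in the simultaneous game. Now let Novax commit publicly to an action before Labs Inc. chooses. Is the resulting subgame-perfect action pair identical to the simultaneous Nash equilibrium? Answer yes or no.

Backward induction with Novax moving first.
- W: BR = R3, leader payoff 12.
- X: BR = R0, leader payoff 5.
- Y: BR = R1, leader payoff 4.
- Z: BR = R3, leader payoff 5.
Among 12, 5, 4, 5, the best is 12 at W. Subgame-perfect outcome: (R3, W) with payoffs (11, 12).
Under simultaneous play:
Labs Inc.'s best replies: W→R3; X→R0; Y→R1; Z→R3.
Novax's best replies: R0→W; R1→Z; R2→W; R3→W.
The unique mutual best reply is (R3, W), giving (11, 12).
Sequential outcome (R3, W) coincides with the Nash profile (R3, W).

yes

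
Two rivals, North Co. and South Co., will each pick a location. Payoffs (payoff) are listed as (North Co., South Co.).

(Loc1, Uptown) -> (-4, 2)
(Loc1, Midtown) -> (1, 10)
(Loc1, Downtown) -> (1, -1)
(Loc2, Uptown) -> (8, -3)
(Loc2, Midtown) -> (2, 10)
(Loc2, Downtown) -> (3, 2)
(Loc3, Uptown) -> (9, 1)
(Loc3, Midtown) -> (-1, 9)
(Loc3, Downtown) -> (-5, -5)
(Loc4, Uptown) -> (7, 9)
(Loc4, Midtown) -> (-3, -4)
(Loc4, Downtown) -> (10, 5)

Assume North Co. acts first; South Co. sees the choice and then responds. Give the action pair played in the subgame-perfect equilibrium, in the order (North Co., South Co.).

Solve by backward induction (North Co. leads).
- Loc1: South Co. compares 2, 10, -1 and picks Midtown; North Co. would get 1.
- Loc2: South Co. compares -3, 10, 2 and picks Midtown; North Co. would get 2.
- Loc3: South Co. compares 1, 9, -5 and picks Midtown; North Co. would get -1.
- Loc4: South Co. compares 9, -4, 5 and picks Uptown; North Co. would get 7.
Among 1, 2, -1, 7, the best is 7 at Loc4. Subgame-perfect outcome: (Loc4, Uptown) with payoffs (7, 9).

(Loc4, Uptown)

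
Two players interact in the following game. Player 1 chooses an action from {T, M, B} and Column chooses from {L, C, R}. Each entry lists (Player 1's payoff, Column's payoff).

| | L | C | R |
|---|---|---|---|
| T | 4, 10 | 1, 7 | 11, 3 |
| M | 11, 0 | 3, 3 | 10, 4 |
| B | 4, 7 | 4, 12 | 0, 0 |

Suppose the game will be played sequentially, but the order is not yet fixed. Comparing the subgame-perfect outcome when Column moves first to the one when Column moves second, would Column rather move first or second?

first

If Player 1 leads: Column's best replies are T→L, M→R, B→C; Player 1's induced payoffs 4, 10, 4; outcome (M, R), payoffs (10, 4).
If Column leads: Player 1's best replies are L→M, C→B, R→T; Column's induced payoffs 0, 12, 3; outcome (B, C), payoffs (4, 12).
Column gets 12 moving first and 4 moving second, so Column prefers to move first.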